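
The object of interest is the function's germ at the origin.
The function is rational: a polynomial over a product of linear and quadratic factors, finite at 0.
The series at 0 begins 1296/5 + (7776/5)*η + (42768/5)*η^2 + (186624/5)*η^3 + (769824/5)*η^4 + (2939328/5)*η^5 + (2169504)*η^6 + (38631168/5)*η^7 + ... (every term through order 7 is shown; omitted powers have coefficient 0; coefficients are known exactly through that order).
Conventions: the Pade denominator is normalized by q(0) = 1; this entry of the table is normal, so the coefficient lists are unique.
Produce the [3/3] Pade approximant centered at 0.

Taylor coefficients needed (read off): a_0 = 1296/5, a_1 = 7776/5, a_2 = 42768/5, a_3 = 186624/5, a_4 = 769824/5, a_5 = 2939328/5, a_6 = 2169504.
Write the denominator as Q(η) = 1 + q1*η + q2*η^2 + q3*η^3. Requiring Q*f - P = O(η^7) with deg P <= 3 kills the coefficients of η^4..η^6 in Q*f:
  η^4: a_4 + q1*a_3 + q2*a_2 + q3*a_1 = 0, i.e. 769824/5 + (186624/5)*q1 + (42768/5)*q2 + (7776/5)*q3 = 0.
  η^5: a_5 + q1*a_4 + q2*a_3 + q3*a_2 = 0, i.e. 2939328/5 + (769824/5)*q1 + (186624/5)*q2 + (42768/5)*q3 = 0.
  η^6: a_6 + q1*a_5 + q2*a_4 + q3*a_3 = 0, i.e. 2169504 + (2939328/5)*q1 + (769824/5)*q2 + (186624/5)*q3 = 0.
Solving this linear system: q1 = -283/66, q2 = -4, q3 = 285/11.
The numerator is Q*f truncated at degree 3: P0 = a_0 = 1296/5; P1 = a_1 + q1*a_0 = 24408/55; P2 = a_2 + q1*a_1 + q2*a_0 = 46656/55; P3 = a_3 + q1*a_2 + q2*a_1 + q3*a_0 = 62856/55.

The Pade approximant has numerator coefficients [1296/5, 24408/55, 46656/55, 62856/55]; denominator coefficients [1, -283/66, -4, 285/11].


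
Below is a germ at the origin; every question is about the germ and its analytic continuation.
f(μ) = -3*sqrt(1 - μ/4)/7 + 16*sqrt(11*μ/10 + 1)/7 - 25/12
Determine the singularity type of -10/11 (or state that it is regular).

The term (16/7)*sqrt(1 - μ/(-10/11)) has argument 1 - -10/11/(-10/11) = 0 at -10/11: a square-root (algebraic, two-sheeted) branch point; the remaining terms are analytic or single-valued there.

The point is an algebraic (square-root) branch point.


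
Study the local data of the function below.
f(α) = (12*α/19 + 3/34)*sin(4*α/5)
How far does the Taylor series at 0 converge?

The radius of convergence is infinite.

The factor sin(4*α/5) is entire and contributes no finite singular point.
The polynomial part has no poles.
No finite singular points: the Taylor series at 0 converges everywhere.


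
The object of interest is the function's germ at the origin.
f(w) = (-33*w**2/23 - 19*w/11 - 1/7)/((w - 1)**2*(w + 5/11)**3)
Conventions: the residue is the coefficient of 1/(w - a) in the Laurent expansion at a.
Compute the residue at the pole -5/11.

The residue is -7610053/10551296.

At the order-3 pole -5/11 set g(w) = (w - (-5/11))^3*f(w) = (-33*w**2/23 - 19*w/11 - 1/7)/(w - 1)**2.
Order-3 pole: residue = g''(a)/2; g''(-5/11) = -7610053/5275648, so the residue is -7610053/10551296.


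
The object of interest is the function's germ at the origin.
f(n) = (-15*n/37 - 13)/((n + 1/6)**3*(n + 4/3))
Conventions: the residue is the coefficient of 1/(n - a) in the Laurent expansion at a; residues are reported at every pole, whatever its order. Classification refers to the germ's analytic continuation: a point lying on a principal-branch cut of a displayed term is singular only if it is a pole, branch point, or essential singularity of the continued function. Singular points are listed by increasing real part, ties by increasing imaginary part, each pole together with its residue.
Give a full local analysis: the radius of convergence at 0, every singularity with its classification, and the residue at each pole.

Denominator factor (n + 1/6)^3: pole of order 3 at -1/6, modulus 1/6.
Denominator factor (n + 4/3): pole of order 1 at -4/3, modulus 4/3.
The radius of convergence is the smallest modulus among the singular points: 1/6.
At the order-1 pole -4/3 set g(n) = (n - (-4/3))*f(n) = (-15*n/37 - 13)/(n + 1/6)**3.
Simple pole: residue = g(a) at a = -4/3, which is 99576/12691.
At the order-3 pole -1/6 set g(n) = (n - (-1/6))^3*f(n) = (-15*n/37 - 13)/(n + 4/3).
Order-3 pole: residue = g''(a)/2; g''(-1/6) = -199152/12691, so the residue is -99576/12691.
List the singular points by increasing real part (a conjugate pair: the negative imaginary part first).

Radius of convergence at 0: 1/6.
At -4/3: a pole of order 1; residue 99576/12691.
At -1/6: a pole of order 3; residue -99576/12691.


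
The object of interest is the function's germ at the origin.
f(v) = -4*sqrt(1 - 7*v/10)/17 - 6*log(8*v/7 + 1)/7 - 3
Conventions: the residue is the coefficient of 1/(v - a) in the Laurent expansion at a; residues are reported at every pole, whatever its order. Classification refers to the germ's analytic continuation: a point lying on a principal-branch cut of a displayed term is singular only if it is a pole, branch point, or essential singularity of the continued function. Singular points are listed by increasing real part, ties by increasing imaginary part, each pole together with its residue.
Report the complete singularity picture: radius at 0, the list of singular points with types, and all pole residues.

Radius of convergence at 0: 7/8.
At -7/8: a logarithmic branch point.
At 10/7: an algebraic (square-root) branch point.

Branch term (-6/7)*log(1 - v/(-7/8)): its argument vanishes at v = -7/8, a logarithmic branch point, modulus 7/8.
Branch term (-4/17)*sqrt(1 - v/(10/7)): its argument vanishes at v = 10/7, a square-root branch point, modulus 10/7.
The radius of convergence is the smallest modulus among the singular points: 7/8.
List the singular points by increasing real part (a conjugate pair: the negative imaginary part first).


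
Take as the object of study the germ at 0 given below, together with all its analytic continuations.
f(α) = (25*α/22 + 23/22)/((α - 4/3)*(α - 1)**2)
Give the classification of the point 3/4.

The point is a regular point.

Denominator factors: α - 1 = -1/4 at α = 3/4; α - 4/3 = -7/12 at α = 3/4 — none vanishes.
So the germ continues analytically to 3/4.


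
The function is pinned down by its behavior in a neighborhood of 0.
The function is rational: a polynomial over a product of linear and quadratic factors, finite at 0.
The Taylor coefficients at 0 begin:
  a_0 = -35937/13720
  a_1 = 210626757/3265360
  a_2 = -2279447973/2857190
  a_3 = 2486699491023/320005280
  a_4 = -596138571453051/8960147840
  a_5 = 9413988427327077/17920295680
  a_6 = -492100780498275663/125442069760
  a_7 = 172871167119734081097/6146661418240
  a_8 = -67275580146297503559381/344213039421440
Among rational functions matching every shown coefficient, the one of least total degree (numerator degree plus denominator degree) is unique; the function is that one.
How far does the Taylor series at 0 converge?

No rational of total degree below 7 reproduces all 9 coefficients; solving the [1/6] Pade equations on them gives f(λ) = (1/5 - 32*λ/17)/((λ - 7/3)**3*(λ + 2/11)**3), whose expansion matches every shown term.
Denominator factor (λ - 7/3)^3: pole of order 3 at 7/3, modulus 7/3.
Denominator factor (λ + 2/11)^3: pole of order 3 at -2/11, modulus 2/11.
The radius of convergence is the smallest modulus among the singular points: 2/11.

The radius of convergence is 2/11.


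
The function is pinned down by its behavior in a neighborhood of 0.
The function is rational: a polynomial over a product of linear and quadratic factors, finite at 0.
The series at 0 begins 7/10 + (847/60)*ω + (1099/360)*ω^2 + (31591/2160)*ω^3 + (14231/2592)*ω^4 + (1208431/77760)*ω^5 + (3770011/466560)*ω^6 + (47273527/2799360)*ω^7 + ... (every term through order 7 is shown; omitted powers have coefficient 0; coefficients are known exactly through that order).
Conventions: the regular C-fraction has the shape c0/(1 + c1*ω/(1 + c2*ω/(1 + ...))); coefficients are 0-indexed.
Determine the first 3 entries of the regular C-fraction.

Taylor coefficients (read off): a_0 = 7/10, a_1 = 847/60, a_2 = 1099/360.
c0 = a_0 = 7/10. Peel one level at a time: if S = 1 + c*ω/S' with S'(0) = 1, then c is the ω-coefficient of S and S' = c*ω/(S - 1).
S_1 = c0/f = 1 + (-121/6)*ω + (1207/3)*ω^2 + ...; c1 = -121/6.
S_2 = c1*ω/(S_1 - 1) = 1 + (2414/121)*ω + ...; c2 = 2414/121.

The regular C-fraction coefficients are [7/10, -121/6, 2414/121].


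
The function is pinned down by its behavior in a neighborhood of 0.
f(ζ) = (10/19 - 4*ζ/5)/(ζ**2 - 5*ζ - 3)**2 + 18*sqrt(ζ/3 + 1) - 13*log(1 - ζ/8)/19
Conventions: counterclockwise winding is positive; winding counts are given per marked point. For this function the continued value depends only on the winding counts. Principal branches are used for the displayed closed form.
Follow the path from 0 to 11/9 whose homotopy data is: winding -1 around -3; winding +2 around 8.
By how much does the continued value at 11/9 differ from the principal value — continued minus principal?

Continued minus principal equals (-(4)*sqrt(114)) - ((52/19)*pi)*i.

The rational part is single-valued and drops out of the difference; each branch term changes only by its own monodromy.
(18)*sqrt(1 - ζ/(-3)): winding -1 is odd, the square root flips sign, contributing -2*(18)*sqrt(1 - (11/9)/(-3)) = -2*(18)*sqrt(38/27) = -(4)*sqrt(114).
(-13/19)*log(1 - ζ/(8)): each positive loop around 8 adds 2*pi*i to the log, so winding +2 contributes (-13/19)*(2)*2*pi*i = -(52/19)*pi*i.
Summing the contributions at ζ = 11/9 gives (-(4)*sqrt(114)) - ((52/19)*pi)*i.


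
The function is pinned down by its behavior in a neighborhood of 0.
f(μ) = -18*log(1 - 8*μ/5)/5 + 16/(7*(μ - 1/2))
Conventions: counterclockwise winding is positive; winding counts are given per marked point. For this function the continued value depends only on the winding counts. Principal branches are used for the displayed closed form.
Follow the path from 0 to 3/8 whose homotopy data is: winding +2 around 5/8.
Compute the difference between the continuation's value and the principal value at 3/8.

Continued minus principal equals -(72/5)*pi*i.

The rational part is single-valued and drops out of the difference; each branch term changes only by its own monodromy.
(-18/5)*log(1 - μ/(5/8)): each positive loop around 5/8 adds 2*pi*i to the log, so winding +2 contributes (-18/5)*(2)*2*pi*i = -(72/5)*pi*i.
Summing the contributions at μ = 3/8 gives -(72/5)*pi*i.


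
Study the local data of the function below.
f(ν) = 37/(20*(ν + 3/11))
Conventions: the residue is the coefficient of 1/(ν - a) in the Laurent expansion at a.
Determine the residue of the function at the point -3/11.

The residue is 37/20.

At the order-1 pole -3/11 set g(ν) = (ν - (-3/11))*f(ν) = 37/20.
Simple pole: residue = g(a) at a = -3/11, which is 37/20.


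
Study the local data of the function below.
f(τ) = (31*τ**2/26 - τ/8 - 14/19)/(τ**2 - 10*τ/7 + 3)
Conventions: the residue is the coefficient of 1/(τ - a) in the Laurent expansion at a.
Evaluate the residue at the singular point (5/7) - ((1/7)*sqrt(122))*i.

The residue is (1149/1456) - ((308521/3375008)*sqrt(122))*i.

The factor τ**2 - 10*τ/7 + 3 splits as (τ - a)(τ - a') with a = (5/7) - ((1/7)*sqrt(122))*i, a' = (5/7) + ((1/7)*sqrt(122))*i. At the order-1 pole a set g(τ) = (τ - a)*f(τ) = [31*τ**2/26 - τ/8 - 14/19] / (τ - a').
Simple pole: residue = g(a) at a = (5/7) - ((1/7)*sqrt(122))*i, which is (1149/1456) - ((308521/3375008)*sqrt(122))*i.


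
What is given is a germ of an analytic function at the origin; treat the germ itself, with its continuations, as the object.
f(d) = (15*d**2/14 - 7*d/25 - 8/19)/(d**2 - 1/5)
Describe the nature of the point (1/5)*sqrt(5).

The point is a pole of order 1.

The denominator factor d**2 - 1/5 vanishes at (1/5)*sqrt(5) and appears to the power 1; the numerator there equals -55/266 - (7/125)*sqrt(5), nonzero, and no other factor vanishes.
Hence a pole whose order is the multiplicity, 1.


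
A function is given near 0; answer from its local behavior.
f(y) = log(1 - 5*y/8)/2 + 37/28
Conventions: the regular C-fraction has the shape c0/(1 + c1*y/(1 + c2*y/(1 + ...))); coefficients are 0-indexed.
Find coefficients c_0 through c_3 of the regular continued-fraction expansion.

Taylor coefficients (expand at 0): a_0 = 37/28, a_1 = -5/16, a_2 = -25/256, a_3 = -125/3072.
c0 = a_0 = 37/28. Peel one level at a time: if S = 1 + c*y/S' with S'(0) = 1, then c is the y-coefficient of S and S' = c*y/(S - 1).
S_1 = c0/f = 1 + (35/148)*y + (11375/87616)*y^2 + ...; c1 = 35/148.
S_2 = c1*y/(S_1 - 1) = 1 + (-325/592)*y + (-25/768)*y^2 + ...; c2 = -325/592.
S_3 = c2*y/(S_2 - 1) = 1 + (-37/624)*y + ...; c3 = -37/624.

The regular C-fraction coefficients are [37/28, 35/148, -325/592, -37/624].


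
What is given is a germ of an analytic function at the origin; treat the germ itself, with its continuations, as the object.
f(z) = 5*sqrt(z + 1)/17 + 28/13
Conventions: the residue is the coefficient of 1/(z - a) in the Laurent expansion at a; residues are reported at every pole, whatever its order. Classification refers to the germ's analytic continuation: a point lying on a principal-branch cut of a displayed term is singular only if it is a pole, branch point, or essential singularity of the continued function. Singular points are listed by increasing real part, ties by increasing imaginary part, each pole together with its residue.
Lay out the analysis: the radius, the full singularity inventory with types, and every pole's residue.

Branch term (5/17)*sqrt(1 - z/(-1)): its argument vanishes at z = -1, a square-root branch point, modulus 1.
The radius of convergence is the smallest modulus among the singular points: 1.

Radius of convergence at 0: 1.
At -1: an algebraic (square-root) branch point.


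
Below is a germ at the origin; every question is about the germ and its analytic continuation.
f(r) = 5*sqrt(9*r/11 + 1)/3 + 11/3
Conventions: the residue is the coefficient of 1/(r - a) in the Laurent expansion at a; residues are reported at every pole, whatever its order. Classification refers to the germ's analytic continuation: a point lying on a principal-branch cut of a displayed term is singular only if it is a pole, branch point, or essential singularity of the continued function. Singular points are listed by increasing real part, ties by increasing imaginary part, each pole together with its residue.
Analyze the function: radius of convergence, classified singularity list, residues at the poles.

Branch term (5/3)*sqrt(1 - r/(-11/9)): its argument vanishes at r = -11/9, a square-root branch point, modulus 11/9.
The radius of convergence is the smallest modulus among the singular points: 11/9.

Radius of convergence at 0: 11/9.
At -11/9: an algebraic (square-root) branch point.


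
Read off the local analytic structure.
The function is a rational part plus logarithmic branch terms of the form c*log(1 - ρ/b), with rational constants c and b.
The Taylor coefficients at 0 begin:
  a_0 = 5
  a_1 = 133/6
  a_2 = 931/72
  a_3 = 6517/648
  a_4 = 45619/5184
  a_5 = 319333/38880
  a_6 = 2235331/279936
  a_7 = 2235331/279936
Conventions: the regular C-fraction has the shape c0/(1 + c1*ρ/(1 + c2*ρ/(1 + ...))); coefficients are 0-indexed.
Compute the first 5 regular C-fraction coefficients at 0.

Taylor coefficients (read off): a_0 = 5, a_1 = 133/6, a_2 = 931/72, a_3 = 6517/648, a_4 = 45619/5184.
c0 = a_0 = 5. Peel one level at a time: if S = 1 + c*ρ/S' with S'(0) = 1, then c is the ρ-coefficient of S and S' = c*ρ/(S - 1).
S_1 = c0/f = 1 + (-133/30)*ρ + (10241/600)*ρ^2 + ...; c1 = -133/30.
S_2 = c1*ρ/(S_1 - 1) = 1 + (77/20)*ρ + (-49/432)*ρ^2 + ...; c2 = 77/20.
S_3 = c2*ρ/(S_2 - 1) = 1 + (35/1188)*ρ + (3185/176418)*ρ^2 + ...; c3 = 35/1188.
S_4 = c3*ρ/(S_3 - 1) = 1 + (-182/297)*ρ + ...; c4 = -182/297.

The regular C-fraction coefficients are [5, -133/30, 77/20, 35/1188, -182/297].


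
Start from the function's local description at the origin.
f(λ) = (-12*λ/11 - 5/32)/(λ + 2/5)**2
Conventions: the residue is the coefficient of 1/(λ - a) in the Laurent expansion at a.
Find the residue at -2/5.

At the order-2 pole -2/5 set g(λ) = (λ - (-2/5))^2*f(λ) = -12*λ/11 - 5/32.
Order-2 pole: residue = g'(a); g'(-2/5) = -12/11, so the residue is -12/11.

The residue is -12/11.


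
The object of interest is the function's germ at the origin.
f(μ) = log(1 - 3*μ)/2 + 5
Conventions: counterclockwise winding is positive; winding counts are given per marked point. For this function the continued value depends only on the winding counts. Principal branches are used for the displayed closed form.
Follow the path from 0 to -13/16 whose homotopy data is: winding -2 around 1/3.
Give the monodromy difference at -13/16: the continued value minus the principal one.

Continued minus principal equals -(2)*pi*i.

The rational part is single-valued and drops out of the difference; each branch term changes only by its own monodromy.
(1/2)*log(1 - μ/(1/3)): each positive loop around 1/3 adds 2*pi*i to the log, so winding -2 contributes (1/2)*(-2)*2*pi*i = -(2)*pi*i.
Summing the contributions at μ = -13/16 gives -(2)*pi*i.


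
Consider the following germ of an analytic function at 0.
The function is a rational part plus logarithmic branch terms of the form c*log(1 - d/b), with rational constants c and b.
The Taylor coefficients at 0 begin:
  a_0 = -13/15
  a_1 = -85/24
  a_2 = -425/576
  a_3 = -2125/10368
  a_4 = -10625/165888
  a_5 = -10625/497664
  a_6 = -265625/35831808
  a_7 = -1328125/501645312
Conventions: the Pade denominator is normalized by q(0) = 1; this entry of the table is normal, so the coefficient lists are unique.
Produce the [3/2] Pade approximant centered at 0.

Taylor coefficients needed (read off): a_0 = -13/15, a_1 = -85/24, a_2 = -425/576, a_3 = -2125/10368, a_4 = -10625/165888, a_5 = -10625/497664.
Write the denominator as Q(d) = 1 + q1*d + q2*d^2. Requiring Q*f - P = O(d^6) with deg P <= 3 kills the coefficients of d^4..d^5 in Q*f:
  d^4: a_4 + q1*a_3 + q2*a_2 = 0, i.e. -10625/165888 + (-2125/10368)*q1 + (-425/576)*q2 = 0.
  d^5: a_5 + q1*a_4 + q2*a_3 = 0, i.e. -10625/497664 + (-10625/165888)*q1 + (-2125/10368)*q2 = 0.
Solving this linear system: q1 = -1/2, q2 = 5/96.
The numerator is Q*f truncated at degree 3: P0 = a_0 = -13/15; P1 = a_1 + q1*a_0 = -373/120; P2 = a_2 + q1*a_1 + q2*a_0 = 569/576; P3 = a_3 + q1*a_2 + q2*a_1 = -425/20736.

The Pade approximant has numerator coefficients [-13/15, -373/120, 569/576, -425/20736]; denominator coefficients [1, -1/2, 5/96].


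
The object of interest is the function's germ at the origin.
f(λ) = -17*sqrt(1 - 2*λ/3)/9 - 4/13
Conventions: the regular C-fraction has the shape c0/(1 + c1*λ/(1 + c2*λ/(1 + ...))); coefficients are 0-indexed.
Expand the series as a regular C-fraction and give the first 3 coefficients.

Taylor coefficients (expand at 0): a_0 = -257/117, a_1 = 17/27, a_2 = 17/162.
c0 = a_0 = -257/117. Peel one level at a time: if S = 1 + c*λ/S' with S'(0) = 1, then c is the λ-coefficient of S and S' = c*λ/(S - 1).
S_1 = c0/f = 1 + (221/771)*λ + (51493/396294)*λ^2 + ...; c1 = 221/771.
S_2 = c1*λ/(S_1 - 1) = 1 + (-233/514)*λ + ...; c2 = -233/514.

The regular C-fraction coefficients are [-257/117, 221/771, -233/514].


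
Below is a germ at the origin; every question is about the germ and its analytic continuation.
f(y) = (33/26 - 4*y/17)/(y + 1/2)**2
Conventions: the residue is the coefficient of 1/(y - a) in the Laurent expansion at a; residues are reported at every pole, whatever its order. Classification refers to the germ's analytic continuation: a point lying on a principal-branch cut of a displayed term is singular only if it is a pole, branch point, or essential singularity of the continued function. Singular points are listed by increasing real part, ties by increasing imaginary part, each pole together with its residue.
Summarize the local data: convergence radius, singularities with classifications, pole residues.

Radius of convergence at 0: 1/2.
At -1/2: a pole of order 2; residue -4/17.

Denominator factor (y + 1/2)^2: pole of order 2 at -1/2, modulus 1/2.
The radius of convergence is the smallest modulus among the singular points: 1/2.
At the order-2 pole -1/2 set g(y) = (y - (-1/2))^2*f(y) = 33/26 - 4*y/17.
Order-2 pole: residue = g'(a); g'(-1/2) = -4/17, so the residue is -4/17.


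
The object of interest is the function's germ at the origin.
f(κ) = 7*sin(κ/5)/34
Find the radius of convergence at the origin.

The factor sin(κ/5) is entire and contributes no finite singular point.
The polynomial part has no poles.
No finite singular points: the Taylor series at 0 converges everywhere.

The radius of convergence is infinite.


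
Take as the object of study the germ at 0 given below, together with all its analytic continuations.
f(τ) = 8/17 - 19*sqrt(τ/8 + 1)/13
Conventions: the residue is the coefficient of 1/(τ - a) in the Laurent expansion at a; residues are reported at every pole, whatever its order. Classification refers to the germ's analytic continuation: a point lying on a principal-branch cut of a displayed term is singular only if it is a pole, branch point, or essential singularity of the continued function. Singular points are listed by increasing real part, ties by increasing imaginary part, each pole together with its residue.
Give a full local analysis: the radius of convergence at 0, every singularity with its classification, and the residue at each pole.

Branch term (-19/13)*sqrt(1 - τ/(-8)): its argument vanishes at τ = -8, a square-root branch point, modulus 8.
The radius of convergence is the smallest modulus among the singular points: 8.

Radius of convergence at 0: 8.
At -8: an algebraic (square-root) branch point.


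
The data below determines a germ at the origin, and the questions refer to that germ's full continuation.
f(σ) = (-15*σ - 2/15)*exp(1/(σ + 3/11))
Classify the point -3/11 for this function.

The exponent 1/(σ - (-3/11)) has a pole at -3/11, so exp(1/(σ - (-3/11))) takes every nonzero value near it: an essential singularity (not a pole of any order).

The point is an essential singularity.


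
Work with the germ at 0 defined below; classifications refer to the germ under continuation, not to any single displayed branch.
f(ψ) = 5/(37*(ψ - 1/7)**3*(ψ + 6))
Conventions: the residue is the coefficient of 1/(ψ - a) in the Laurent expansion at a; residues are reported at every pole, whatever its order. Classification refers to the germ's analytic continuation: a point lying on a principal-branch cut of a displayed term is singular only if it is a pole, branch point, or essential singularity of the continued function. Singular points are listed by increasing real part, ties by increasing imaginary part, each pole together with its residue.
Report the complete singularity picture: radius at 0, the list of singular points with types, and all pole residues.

Radius of convergence at 0: 1/7.
At -6: a pole of order 1; residue -1715/2941759.
At 1/7: a pole of order 3; residue 1715/2941759.

Denominator factor (ψ - 1/7)^3: pole of order 3 at 1/7, modulus 1/7.
Denominator factor (ψ + 6): pole of order 1 at -6, modulus 6.
The radius of convergence is the smallest modulus among the singular points: 1/7.
At the order-1 pole -6 set g(ψ) = (ψ - (-6))*f(ψ) = 5/(37*(ψ - 1/7)**3).
Simple pole: residue = g(a) at a = -6, which is -1715/2941759.
At the order-3 pole 1/7 set g(ψ) = (ψ - (1/7))^3*f(ψ) = 5/(37*(ψ + 6)).
Order-3 pole: residue = g''(a)/2; g''(1/7) = 3430/2941759, so the residue is 1715/2941759.
List the singular points by increasing real part (a conjugate pair: the negative imaginary part first).


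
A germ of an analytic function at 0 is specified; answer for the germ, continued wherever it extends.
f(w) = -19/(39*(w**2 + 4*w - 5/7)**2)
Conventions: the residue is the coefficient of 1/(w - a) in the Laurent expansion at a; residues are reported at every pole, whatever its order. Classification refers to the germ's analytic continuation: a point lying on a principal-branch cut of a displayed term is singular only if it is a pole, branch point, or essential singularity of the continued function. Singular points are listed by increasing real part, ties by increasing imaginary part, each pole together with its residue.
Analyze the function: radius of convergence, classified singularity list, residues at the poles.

Radius of convergence at 0: -2 + (1/7)*sqrt(231).
At -2 - (1/7)*sqrt(231): a pole of order 2; residue -(133/169884)*sqrt(231).
At -2 + (1/7)*sqrt(231): a pole of order 2; residue (133/169884)*sqrt(231).

Denominator factor (w**2 + 4*w - 5/7)^2: discriminant 132/7, real irrational roots -2 + (1/7)*sqrt(231) and -2 - (1/7)*sqrt(231); poles of order 2, moduli -2 + (1/7)*sqrt(231) and 2 + (1/7)*sqrt(231).
The radius of convergence is the smallest modulus among the singular points: -2 + (1/7)*sqrt(231).
The factor w**2 + 4*w - 5/7 splits as (w - a)(w - a') with a = -2 - (1/7)*sqrt(231), a' = -2 + (1/7)*sqrt(231). At the order-2 pole a set g(w) = (w - a)^2*f(w) = [-19/39] / (w - a')^2.
Order-2 pole: residue = g'(a); g'(-2 - (1/7)*sqrt(231)) = -(133/169884)*sqrt(231), so the residue is -(133/169884)*sqrt(231).
The factor w**2 + 4*w - 5/7 splits as (w - a)(w - a') with a = -2 + (1/7)*sqrt(231), a' = -2 - (1/7)*sqrt(231). At the order-2 pole a set g(w) = (w - a)^2*f(w) = [-19/39] / (w - a')^2.
Order-2 pole: residue = g'(a); g'(-2 + (1/7)*sqrt(231)) = (133/169884)*sqrt(231), so the residue is (133/169884)*sqrt(231).
List the singular points by increasing real part (a conjugate pair: the negative imaginary part first).


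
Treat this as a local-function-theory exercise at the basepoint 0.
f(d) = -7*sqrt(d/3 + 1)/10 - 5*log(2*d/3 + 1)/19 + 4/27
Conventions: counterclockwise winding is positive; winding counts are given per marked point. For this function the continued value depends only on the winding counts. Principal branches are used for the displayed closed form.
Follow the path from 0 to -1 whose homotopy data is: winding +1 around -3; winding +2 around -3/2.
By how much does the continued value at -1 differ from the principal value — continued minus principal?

The rational part is single-valued and drops out of the difference; each branch term changes only by its own monodromy.
(-5/19)*log(1 - d/(-3/2)): each positive loop around -3/2 adds 2*pi*i to the log, so winding +2 contributes (-5/19)*(2)*2*pi*i = -(20/19)*pi*i.
(-7/10)*sqrt(1 - d/(-3)): winding +1 is odd, the square root flips sign, contributing -2*(-7/10)*sqrt(1 - (-1)/(-3)) = -2*(-7/10)*sqrt(2/3) = (7/15)*sqrt(6).
Summing the contributions at d = -1 gives ((7/15)*sqrt(6)) - ((20/19)*pi)*i.

Continued minus principal equals ((7/15)*sqrt(6)) - ((20/19)*pi)*i.


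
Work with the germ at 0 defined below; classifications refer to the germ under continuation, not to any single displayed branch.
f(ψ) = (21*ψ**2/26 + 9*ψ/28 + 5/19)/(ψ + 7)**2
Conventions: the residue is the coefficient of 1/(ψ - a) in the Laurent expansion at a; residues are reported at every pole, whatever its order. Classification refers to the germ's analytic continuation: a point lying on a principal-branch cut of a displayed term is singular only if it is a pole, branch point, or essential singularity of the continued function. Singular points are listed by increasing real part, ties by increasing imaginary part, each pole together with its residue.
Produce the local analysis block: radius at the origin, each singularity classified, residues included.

Denominator factor (ψ + 7)^2: pole of order 2 at -7, modulus 7.
The radius of convergence is the smallest modulus among the singular points: 7.
At the order-2 pole -7 set g(ψ) = (ψ - (-7))^2*f(ψ) = 21*ψ**2/26 + 9*ψ/28 + 5/19.
Order-2 pole: residue = g'(a); g'(-7) = -3999/364, so the residue is -3999/364.

Radius of convergence at 0: 7.
At -7: a pole of order 2; residue -3999/364.


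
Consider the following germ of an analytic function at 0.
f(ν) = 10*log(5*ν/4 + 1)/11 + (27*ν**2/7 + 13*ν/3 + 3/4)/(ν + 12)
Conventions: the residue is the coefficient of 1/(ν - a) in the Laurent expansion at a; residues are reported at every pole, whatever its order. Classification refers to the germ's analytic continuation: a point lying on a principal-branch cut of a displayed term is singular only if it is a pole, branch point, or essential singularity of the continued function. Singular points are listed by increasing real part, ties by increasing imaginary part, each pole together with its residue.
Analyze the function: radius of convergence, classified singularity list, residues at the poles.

Radius of convergence at 0: 4/5.
At -12: a pole of order 1; residue 14117/28.
At -4/5: a logarithmic branch point.

Denominator factor (ν + 12): pole of order 1 at -12, modulus 12.
Branch term (10/11)*log(1 - ν/(-4/5)): its argument vanishes at ν = -4/5, a logarithmic branch point, modulus 4/5.
The radius of convergence is the smallest modulus among the singular points: 4/5.
The branch term is analytic at -12 and contributes nothing to the residue; only the rational part matters.
At the order-1 pole -12 set g(ν) = (ν - (-12))*(rational part) = 27*ν**2/7 + 13*ν/3 + 3/4.
Simple pole: residue = g(a) at a = -12, which is 14117/28.
List the singular points by increasing real part (a conjugate pair: the negative imaginary part first).


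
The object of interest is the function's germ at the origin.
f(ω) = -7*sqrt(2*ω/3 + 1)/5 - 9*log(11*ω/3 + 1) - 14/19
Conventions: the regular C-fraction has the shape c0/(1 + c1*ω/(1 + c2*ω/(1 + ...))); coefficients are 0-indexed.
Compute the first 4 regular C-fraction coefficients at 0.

The regular C-fraction coefficients are [-203/95, -9538/609, 2670727/152859, 526401533/8044229724].

Taylor coefficients (expand at 0): a_0 = -203/95, a_1 = -502/15, a_2 = 2726/45, a_3 = -39937/270.
c0 = a_0 = -203/95. Peel one level at a time: if S = 1 + c*ω/S' with S'(0) = 1, then c is the ω-coefficient of S and S' = c*ω/(S - 1).
S_1 = c0/f = 1 + (-9538/609)*ω + (101487626/370881)*ω^2 + ...; c1 = -9538/609.
S_2 = c1*ω/(S_1 - 1) = 1 + (2670727/152859)*ω + (-2593111/2268036)*ω^2 + ...; c2 = 2670727/152859.
S_3 = c2*ω/(S_2 - 1) = 1 + (526401533/8044229724)*ω + ...; c3 = 526401533/8044229724.


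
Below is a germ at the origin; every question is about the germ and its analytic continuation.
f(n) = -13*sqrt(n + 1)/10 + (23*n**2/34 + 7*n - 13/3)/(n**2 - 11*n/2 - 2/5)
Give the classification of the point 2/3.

The point is a regular point.

Denominator factors: n**2 - 11*n/2 - 2/5 = -163/45 at n = 2/3 — none vanishes.
Branch term sqrt(1 - n/(-1)): argument at 2/3 is 5/3, nonzero, so 2/3 is not its branch point (a point on a principal cut is still regular for the continued germ).
So the germ continues analytically to 2/3.


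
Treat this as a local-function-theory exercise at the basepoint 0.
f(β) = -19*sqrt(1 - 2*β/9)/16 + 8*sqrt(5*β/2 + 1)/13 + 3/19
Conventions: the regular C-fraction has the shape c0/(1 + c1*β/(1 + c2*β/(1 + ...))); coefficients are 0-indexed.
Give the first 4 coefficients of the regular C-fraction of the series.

The regular C-fraction coefficients are [-1637/3952, 32053/14733, -11718823/7101306, -12068587697/50836254174].

Taylor coefficients (expand at 0): a_0 = -1637/3952, a_1 = 1687/1872, a_2 = -15953/33696, a_3 = 182497/303264.
c0 = a_0 = -1637/3952. Peel one level at a time: if S = 1 + c*β/S' with S'(0) = 1, then c is the β-coefficient of S and S' = c*β/(S - 1).
S_1 = c0/f = 1 + (32053/14733)*β + (1558603459/434122578)*β^2 + ...; c1 = 32053/14733.
S_2 = c1*β/(S_1 - 1) = 1 + (-11718823/7101306)*β + (-7372381/18818244)*β^2 + ...; c2 = -11718823/7101306.
S_3 = c2*β/(S_2 - 1) = 1 + (-12068587697/50836254174)*β + ...; c3 = -12068587697/50836254174.


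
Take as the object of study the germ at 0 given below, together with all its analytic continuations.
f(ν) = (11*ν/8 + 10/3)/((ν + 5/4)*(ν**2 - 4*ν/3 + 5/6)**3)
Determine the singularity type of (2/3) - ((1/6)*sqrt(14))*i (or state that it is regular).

The denominator factor ν**2 - 4*ν/3 + 5/6 vanishes at (2/3) - ((1/6)*sqrt(14))*i and appears to the power 3; the numerator there equals (17/4) - ((11/48)*sqrt(14))*i, nonzero, and no other factor vanishes.
Hence a pole whose order is the multiplicity, 3.

The point is a pole of order 3.


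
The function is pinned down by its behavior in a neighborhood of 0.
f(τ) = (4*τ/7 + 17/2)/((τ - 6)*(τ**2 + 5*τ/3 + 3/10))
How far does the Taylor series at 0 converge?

Denominator factor (τ - 6): pole of order 1 at 6, modulus 6.
Denominator factor (τ**2 + 5*τ/3 + 3/10): discriminant 71/45, real irrational roots -5/6 + (1/30)*sqrt(355) and -5/6 - (1/30)*sqrt(355); poles of order 1, moduli 5/6 - (1/30)*sqrt(355) and 5/6 + (1/30)*sqrt(355).
The radius of convergence is the smallest modulus among the singular points: 5/6 - (1/30)*sqrt(355).

The radius of convergence is 5/6 - (1/30)*sqrt(355).


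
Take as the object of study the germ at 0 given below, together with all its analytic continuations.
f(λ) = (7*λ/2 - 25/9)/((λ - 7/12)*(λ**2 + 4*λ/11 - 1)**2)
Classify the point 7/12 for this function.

The denominator factor λ - 7/12 vanishes at 7/12 and appears to the power 1; the numerator there equals -53/72, nonzero, and no other factor vanishes.
Hence a pole whose order is the multiplicity, 1.

The point is a pole of order 1.


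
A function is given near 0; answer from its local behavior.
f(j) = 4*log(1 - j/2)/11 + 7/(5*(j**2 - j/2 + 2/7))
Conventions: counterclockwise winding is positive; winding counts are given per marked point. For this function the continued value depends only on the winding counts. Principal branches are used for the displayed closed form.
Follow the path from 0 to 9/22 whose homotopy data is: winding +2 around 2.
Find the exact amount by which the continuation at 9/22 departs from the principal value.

The rational part is single-valued and drops out of the difference; each branch term changes only by its own monodromy.
(4/11)*log(1 - j/(2)): each positive loop around 2 adds 2*pi*i to the log, so winding +2 contributes (4/11)*(2)*2*pi*i = (16/11)*pi*i.
Summing the contributions at j = 9/22 gives (16/11)*pi*i.

Continued minus principal equals (16/11)*pi*i.


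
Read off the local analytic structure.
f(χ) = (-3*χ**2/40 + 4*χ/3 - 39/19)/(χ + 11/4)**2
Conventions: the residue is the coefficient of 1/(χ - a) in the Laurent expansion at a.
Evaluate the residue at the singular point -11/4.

At the order-2 pole -11/4 set g(χ) = (χ - (-11/4))^2*f(χ) = -3*χ**2/40 + 4*χ/3 - 39/19.
Order-2 pole: residue = g'(a); g'(-11/4) = 419/240, so the residue is 419/240.

The residue is 419/240.


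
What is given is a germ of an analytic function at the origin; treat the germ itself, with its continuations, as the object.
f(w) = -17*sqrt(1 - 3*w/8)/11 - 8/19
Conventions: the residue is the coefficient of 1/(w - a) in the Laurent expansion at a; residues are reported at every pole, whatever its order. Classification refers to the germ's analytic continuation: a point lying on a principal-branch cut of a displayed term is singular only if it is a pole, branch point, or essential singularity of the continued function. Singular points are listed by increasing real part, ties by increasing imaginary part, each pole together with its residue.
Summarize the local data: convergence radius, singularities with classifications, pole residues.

Radius of convergence at 0: 8/3.
At 8/3: an algebraic (square-root) branch point.

Branch term (-17/11)*sqrt(1 - w/(8/3)): its argument vanishes at w = 8/3, a square-root branch point, modulus 8/3.
The radius of convergence is the smallest modulus among the singular points: 8/3.


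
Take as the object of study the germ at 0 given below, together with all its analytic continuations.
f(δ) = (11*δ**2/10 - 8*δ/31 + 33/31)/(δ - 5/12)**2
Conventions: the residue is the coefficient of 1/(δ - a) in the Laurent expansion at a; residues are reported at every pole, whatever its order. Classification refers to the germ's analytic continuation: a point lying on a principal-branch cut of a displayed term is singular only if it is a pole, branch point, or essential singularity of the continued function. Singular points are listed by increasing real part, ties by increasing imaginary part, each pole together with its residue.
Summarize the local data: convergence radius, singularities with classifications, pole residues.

Denominator factor (δ - 5/12)^2: pole of order 2 at 5/12, modulus 5/12.
The radius of convergence is the smallest modulus among the singular points: 5/12.
At the order-2 pole 5/12 set g(δ) = (δ - (5/12))^2*f(δ) = 11*δ**2/10 - 8*δ/31 + 33/31.
Order-2 pole: residue = g'(a); g'(5/12) = 245/372, so the residue is 245/372.

Radius of convergence at 0: 5/12.
At 5/12: a pole of order 2; residue 245/372.


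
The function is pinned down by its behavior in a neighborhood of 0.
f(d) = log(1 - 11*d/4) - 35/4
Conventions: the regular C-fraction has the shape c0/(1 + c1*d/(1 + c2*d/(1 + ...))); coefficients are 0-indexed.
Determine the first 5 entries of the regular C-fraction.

Taylor coefficients (expand at 0): a_0 = -35/4, a_1 = -11/4, a_2 = -121/32, a_3 = -1331/192, a_4 = -14641/1024.
c0 = a_0 = -35/4. Peel one level at a time: if S = 1 + c*d/S' with S'(0) = 1, then c is the d-coefficient of S and S' = c*d/(S - 1).
S_1 = c0/f = 1 + (-11/35)*d + (-3267/9800)*d^2 + ...; c1 = -11/35.
S_2 = c1*d/(S_1 - 1) = 1 + (-297/280)*d + (-121/192)*d^2 + ...; c2 = -297/280.
S_3 = c2*d/(S_2 - 1) = 1 + (-385/648)*d + (-97405/209952)*d^2 + ...; c3 = -385/648.
S_4 = c3*d/(S_3 - 1) = 1 + (-253/324)*d + ...; c4 = -253/324.

The regular C-fraction coefficients are [-35/4, -11/35, -297/280, -385/648, -253/324].


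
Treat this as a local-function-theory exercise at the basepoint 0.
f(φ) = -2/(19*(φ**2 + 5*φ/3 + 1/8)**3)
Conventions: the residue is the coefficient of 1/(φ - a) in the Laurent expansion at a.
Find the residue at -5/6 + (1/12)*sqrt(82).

The factor φ**2 + 5*φ/3 + 1/8 splits as (φ - a)(φ - a') with a = -5/6 + (1/12)*sqrt(82), a' = -5/6 - (1/12)*sqrt(82). At the order-3 pole a set g(φ) = (φ - a)^3*f(φ) = [-2/19] / (φ - a')^3.
Order-3 pole: residue = g''(a)/2; g''(-5/6 + (1/12)*sqrt(82)) = -(23328/1309499)*sqrt(82), so the residue is -(11664/1309499)*sqrt(82).

The residue is -(11664/1309499)*sqrt(82).


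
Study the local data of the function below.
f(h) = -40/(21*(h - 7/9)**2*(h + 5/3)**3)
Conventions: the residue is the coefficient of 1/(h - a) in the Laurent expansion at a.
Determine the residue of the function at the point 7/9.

The residue is 32805/204974.

At the order-2 pole 7/9 set g(h) = (h - (7/9))^2*f(h) = -40/(21*(h + 5/3)**3).
Order-2 pole: residue = g'(a); g'(7/9) = 32805/204974, so the residue is 32805/204974.


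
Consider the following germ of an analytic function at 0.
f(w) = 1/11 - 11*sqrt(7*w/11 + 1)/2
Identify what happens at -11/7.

The point is an algebraic (square-root) branch point.

The term (-11/2)*sqrt(1 - w/(-11/7)) has argument 1 - -11/7/(-11/7) = 0 at -11/7: a square-root (algebraic, two-sheeted) branch point; the remaining terms are analytic or single-valued there.


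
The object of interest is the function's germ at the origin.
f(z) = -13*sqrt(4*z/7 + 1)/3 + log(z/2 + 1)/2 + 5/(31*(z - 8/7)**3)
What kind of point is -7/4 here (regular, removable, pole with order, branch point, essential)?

The term (-13/3)*sqrt(1 - z/(-7/4)) has argument 1 - -7/4/(-7/4) = 0 at -7/4: a square-root (algebraic, two-sheeted) branch point; the remaining terms are analytic or single-valued there.

The point is an algebraic (square-root) branch point.


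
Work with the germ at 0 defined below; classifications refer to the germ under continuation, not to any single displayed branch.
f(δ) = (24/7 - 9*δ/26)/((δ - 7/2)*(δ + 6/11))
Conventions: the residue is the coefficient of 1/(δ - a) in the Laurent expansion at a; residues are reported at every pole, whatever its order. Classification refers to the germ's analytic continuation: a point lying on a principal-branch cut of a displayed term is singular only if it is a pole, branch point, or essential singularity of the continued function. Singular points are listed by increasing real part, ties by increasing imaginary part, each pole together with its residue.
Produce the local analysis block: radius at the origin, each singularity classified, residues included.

Denominator factor (δ + 6/11): pole of order 1 at -6/11, modulus 6/11.
Denominator factor (δ - 7/2): pole of order 1 at 7/2, modulus 7/2.
The radius of convergence is the smallest modulus among the singular points: 6/11.
At the order-1 pole -6/11 set g(δ) = (δ - (-6/11))*f(δ) = (24/7 - 9*δ/26)/(δ - 7/2).
Simple pole: residue = g(a) at a = -6/11, which is -7242/8099.
At the order-1 pole 7/2 set g(δ) = (δ - (7/2))*f(δ) = (24/7 - 9*δ/26)/(δ + 6/11).
Simple pole: residue = g(a) at a = 7/2, which is 8877/16198.
List the singular points by increasing real part (a conjugate pair: the negative imaginary part first).

Radius of convergence at 0: 6/11.
At -6/11: a pole of order 1; residue -7242/8099.
At 7/2: a pole of order 1; residue 8877/16198.
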